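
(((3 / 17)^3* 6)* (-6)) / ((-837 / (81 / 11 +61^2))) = 1476432 / 1675333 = 0.88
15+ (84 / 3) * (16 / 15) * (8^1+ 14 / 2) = 463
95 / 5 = 19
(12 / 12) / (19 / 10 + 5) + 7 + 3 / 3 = 562 / 69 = 8.14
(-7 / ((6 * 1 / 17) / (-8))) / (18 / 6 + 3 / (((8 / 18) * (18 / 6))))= 272 / 9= 30.22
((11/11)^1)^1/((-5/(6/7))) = -6/35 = -0.17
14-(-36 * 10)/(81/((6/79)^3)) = 6903506/493039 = 14.00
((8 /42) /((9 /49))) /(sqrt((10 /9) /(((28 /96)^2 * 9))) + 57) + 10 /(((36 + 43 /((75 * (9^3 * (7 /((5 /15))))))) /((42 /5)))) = 2.35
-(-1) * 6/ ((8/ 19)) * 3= 171/ 4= 42.75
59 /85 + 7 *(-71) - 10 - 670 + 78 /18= -298853 /255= -1171.97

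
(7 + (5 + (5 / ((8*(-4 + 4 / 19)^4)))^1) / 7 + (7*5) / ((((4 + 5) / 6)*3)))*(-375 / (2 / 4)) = -2914401834625 / 250822656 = -11619.37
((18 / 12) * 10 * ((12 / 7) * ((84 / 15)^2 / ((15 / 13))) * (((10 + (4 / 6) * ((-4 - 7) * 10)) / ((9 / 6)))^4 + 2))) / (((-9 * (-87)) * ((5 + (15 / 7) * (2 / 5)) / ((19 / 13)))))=1242408216101248 / 1755231525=707831.53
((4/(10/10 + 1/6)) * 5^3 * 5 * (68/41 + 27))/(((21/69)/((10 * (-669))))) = -1349904803.38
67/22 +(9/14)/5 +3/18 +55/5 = 33127/2310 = 14.34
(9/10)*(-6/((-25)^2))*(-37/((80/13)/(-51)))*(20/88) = -0.60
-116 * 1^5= -116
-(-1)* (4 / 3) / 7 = 4 / 21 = 0.19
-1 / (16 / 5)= -5 / 16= -0.31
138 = 138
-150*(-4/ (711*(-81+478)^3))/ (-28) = -50/ 103804912407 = -0.00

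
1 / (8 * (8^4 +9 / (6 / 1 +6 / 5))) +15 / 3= 163891 / 32778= 5.00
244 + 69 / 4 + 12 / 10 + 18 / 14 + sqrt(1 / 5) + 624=sqrt(5) / 5 + 124283 / 140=888.18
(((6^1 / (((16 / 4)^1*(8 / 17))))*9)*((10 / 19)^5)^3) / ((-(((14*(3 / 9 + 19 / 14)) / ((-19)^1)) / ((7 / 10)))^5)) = 1171626474375000000 / 11061849695250296917151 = 0.00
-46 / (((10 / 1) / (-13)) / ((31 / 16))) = 9269 / 80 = 115.86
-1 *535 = -535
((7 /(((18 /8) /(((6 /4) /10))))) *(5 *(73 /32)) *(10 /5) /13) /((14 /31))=2263 /1248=1.81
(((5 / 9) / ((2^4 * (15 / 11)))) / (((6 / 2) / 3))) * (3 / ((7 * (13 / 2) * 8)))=11 / 52416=0.00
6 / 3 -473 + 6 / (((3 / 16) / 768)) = 24105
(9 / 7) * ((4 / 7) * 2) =72 / 49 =1.47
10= 10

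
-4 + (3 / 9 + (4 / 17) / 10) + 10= 6.36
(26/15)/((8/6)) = 13/10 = 1.30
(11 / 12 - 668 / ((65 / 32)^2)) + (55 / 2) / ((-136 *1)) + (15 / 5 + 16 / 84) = -158.00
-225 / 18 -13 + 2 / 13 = -25.35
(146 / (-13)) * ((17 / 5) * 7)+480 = 13826 / 65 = 212.71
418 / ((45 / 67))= 28006 / 45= 622.36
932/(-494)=-466/247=-1.89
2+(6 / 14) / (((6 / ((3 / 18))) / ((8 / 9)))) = 380 / 189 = 2.01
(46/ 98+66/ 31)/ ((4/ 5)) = 19735/ 6076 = 3.25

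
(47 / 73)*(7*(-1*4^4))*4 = -336896 / 73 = -4615.01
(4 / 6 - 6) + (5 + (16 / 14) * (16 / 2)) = 185 / 21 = 8.81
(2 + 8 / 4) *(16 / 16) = 4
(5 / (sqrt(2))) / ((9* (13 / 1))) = 5* sqrt(2) / 234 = 0.03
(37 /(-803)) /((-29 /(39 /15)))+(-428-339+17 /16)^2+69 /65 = 227328726958711 /387495680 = 586661.32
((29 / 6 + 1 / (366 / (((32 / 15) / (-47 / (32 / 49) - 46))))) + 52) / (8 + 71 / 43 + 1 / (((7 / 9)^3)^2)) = 5958661944888107 / 1485473356975500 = 4.01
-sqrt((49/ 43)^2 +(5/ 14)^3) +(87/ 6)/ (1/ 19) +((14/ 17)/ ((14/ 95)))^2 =177289/ 578 - sqrt(95472566)/ 8428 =305.57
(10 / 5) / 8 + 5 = 21 / 4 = 5.25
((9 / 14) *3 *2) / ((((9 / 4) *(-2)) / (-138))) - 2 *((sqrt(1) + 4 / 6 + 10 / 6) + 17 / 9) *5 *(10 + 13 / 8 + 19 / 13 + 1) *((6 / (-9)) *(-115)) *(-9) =277205959 / 546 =507703.22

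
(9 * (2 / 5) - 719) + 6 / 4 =-7139 / 10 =-713.90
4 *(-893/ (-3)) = 3572/ 3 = 1190.67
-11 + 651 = 640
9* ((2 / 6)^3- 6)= -161 / 3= -53.67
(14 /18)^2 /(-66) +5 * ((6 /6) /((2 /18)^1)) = 240521 /5346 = 44.99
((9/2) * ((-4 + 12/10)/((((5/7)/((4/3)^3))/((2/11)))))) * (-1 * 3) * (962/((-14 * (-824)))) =53872/28325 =1.90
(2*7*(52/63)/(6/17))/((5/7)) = 6188/135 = 45.84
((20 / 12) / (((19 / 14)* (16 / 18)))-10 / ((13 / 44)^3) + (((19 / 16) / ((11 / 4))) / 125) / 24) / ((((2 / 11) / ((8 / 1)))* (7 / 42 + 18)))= -2128801321883 / 2274993500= -935.74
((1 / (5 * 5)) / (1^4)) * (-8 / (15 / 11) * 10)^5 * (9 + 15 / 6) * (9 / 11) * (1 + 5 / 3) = -1412402511872 / 2025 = -697482721.91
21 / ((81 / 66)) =154 / 9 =17.11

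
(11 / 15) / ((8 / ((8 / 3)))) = 11 / 45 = 0.24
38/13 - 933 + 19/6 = -72299/78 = -926.91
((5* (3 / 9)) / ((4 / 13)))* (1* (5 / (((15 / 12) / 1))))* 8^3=33280 / 3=11093.33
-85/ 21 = -4.05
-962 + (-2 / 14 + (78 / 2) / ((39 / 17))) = -6616 / 7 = -945.14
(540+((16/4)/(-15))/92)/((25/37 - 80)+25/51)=-117182071/17107400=-6.85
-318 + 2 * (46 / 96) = -7609 / 24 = -317.04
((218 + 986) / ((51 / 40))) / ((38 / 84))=674240 / 323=2087.43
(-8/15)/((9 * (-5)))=8/675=0.01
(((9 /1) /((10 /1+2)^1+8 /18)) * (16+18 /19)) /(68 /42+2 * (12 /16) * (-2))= -39123 /4408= -8.88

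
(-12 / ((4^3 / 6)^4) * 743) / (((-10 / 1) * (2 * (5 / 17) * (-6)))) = -1023111 / 52428800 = -0.02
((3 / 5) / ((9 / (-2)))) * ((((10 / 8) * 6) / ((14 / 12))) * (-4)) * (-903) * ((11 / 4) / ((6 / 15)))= -21285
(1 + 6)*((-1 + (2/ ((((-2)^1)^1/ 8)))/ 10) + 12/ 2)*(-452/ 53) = -66444/ 265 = -250.73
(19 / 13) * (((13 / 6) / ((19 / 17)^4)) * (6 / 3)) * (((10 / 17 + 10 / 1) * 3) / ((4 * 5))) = 44217 / 6859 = 6.45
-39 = -39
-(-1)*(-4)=-4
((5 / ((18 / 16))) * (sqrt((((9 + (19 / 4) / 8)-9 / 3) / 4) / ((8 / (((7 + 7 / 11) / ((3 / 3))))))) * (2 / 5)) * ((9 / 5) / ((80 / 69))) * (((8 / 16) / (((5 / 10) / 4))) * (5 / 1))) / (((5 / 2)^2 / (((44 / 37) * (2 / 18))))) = 92 * sqrt(48741) / 13875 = 1.46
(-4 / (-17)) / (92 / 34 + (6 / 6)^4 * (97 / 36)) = 0.04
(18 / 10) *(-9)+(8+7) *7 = 444 / 5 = 88.80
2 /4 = 1 /2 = 0.50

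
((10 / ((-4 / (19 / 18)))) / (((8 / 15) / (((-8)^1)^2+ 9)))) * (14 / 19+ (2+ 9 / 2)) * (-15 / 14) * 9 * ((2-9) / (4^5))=-22584375 / 131072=-172.31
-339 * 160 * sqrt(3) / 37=-54240 * sqrt(3) / 37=-2539.09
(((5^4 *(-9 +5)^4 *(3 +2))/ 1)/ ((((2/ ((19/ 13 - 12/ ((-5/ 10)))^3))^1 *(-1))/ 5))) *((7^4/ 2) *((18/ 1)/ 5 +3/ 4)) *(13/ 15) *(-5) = 126253708481950000/ 169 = 747063363798520.71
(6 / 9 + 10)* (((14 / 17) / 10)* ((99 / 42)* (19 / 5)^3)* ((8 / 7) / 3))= 9657472 / 223125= 43.28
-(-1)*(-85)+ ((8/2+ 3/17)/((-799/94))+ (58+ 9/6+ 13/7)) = -97647/4046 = -24.13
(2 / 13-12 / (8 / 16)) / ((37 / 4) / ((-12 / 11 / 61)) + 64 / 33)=54560 / 1178983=0.05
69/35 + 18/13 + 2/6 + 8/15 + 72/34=147128/23205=6.34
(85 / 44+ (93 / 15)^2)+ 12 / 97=4320873 / 106700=40.50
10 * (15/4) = 75/2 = 37.50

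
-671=-671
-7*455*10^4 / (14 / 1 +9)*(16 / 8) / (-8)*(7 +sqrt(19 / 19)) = 63700000 / 23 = 2769565.22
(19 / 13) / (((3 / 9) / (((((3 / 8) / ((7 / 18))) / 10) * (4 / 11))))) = 1539 / 10010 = 0.15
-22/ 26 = -11/ 13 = -0.85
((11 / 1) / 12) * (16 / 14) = 22 / 21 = 1.05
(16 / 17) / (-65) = -16 / 1105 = -0.01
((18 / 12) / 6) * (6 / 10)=3 / 20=0.15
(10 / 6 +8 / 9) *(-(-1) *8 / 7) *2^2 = 736 / 63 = 11.68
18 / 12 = 3 / 2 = 1.50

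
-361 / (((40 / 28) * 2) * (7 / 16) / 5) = -1444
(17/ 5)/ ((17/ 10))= 2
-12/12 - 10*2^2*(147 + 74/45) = -53521/9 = -5946.78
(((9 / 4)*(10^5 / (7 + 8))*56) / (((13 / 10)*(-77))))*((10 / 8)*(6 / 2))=-4500000 / 143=-31468.53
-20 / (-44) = 5 / 11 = 0.45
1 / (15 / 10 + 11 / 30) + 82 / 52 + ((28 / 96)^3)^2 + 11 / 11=54140624011 / 17390370816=3.11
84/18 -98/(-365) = 5404/1095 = 4.94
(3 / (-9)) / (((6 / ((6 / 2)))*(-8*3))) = 1 / 144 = 0.01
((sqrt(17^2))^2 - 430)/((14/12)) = -846/7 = -120.86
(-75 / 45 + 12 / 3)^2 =49 / 9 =5.44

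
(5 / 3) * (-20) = -33.33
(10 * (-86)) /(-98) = 8.78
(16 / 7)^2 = 256 / 49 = 5.22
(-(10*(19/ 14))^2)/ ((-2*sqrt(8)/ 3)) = 27075*sqrt(2)/ 392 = 97.68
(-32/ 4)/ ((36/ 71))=-142/ 9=-15.78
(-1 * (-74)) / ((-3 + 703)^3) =37 / 171500000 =0.00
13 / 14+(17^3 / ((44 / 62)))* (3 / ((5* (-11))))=-1595249 / 4235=-376.68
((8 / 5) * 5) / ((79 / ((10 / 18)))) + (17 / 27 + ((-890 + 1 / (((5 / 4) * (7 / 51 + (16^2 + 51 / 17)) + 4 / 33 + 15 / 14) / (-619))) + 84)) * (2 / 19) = -2929273743242 / 34494515523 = -84.92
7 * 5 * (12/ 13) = 420/ 13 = 32.31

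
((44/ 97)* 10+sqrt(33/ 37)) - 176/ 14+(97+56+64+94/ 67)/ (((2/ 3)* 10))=sqrt(1221)/ 37+22496381/ 909860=25.67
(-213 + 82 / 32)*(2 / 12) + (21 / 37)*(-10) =-144739 / 3552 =-40.75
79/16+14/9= 935/144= 6.49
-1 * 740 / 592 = -5 / 4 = -1.25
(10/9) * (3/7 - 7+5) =-110/63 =-1.75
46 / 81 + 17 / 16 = 2113 / 1296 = 1.63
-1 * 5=-5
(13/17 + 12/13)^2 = 139129/48841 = 2.85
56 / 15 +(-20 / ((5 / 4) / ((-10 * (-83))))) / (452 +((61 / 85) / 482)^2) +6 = -74531691887978 / 3793502452605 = -19.65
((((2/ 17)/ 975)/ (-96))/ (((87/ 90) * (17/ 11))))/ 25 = -11/ 326859000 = -0.00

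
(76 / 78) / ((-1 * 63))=-38 / 2457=-0.02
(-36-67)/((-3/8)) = 824/3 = 274.67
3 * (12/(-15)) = -12/5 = -2.40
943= 943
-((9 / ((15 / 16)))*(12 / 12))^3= -884.74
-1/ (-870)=1/ 870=0.00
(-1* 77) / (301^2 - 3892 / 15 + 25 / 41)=-47355 / 55560418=-0.00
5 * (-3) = -15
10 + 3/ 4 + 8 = 18.75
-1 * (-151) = 151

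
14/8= 7/4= 1.75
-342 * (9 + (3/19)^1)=-3132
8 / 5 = 1.60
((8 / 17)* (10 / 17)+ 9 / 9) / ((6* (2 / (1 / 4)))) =123 / 4624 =0.03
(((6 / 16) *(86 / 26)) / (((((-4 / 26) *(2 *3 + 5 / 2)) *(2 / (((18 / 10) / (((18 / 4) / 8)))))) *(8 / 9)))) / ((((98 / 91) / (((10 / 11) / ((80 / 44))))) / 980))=-105651 / 136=-776.85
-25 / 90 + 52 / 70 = 293 / 630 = 0.47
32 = 32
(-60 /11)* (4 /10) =-24 /11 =-2.18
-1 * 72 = -72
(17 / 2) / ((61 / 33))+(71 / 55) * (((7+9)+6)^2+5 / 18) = 629.76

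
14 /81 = 0.17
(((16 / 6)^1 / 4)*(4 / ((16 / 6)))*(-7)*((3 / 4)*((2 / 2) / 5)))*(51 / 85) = -63 / 100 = -0.63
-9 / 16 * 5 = -45 / 16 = -2.81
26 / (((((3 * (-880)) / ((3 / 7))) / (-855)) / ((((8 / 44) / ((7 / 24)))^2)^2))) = 1475076096 / 2706784157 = 0.54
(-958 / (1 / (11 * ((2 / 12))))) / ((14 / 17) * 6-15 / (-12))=-358292 / 1263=-283.68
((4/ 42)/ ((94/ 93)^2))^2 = 8311689/ 956417476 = 0.01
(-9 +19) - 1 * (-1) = 11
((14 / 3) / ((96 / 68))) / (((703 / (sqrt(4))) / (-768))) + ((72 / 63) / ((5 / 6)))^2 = -13800064 / 2583525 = -5.34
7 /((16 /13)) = 91 /16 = 5.69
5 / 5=1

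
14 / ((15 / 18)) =84 / 5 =16.80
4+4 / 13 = 56 / 13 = 4.31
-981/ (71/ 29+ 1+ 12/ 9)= -85347/ 416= -205.16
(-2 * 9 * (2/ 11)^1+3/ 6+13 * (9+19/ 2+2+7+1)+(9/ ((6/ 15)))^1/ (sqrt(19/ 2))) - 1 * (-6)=45 * sqrt(38)/ 38+4111/ 11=381.03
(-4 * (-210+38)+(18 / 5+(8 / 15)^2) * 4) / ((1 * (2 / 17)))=1345516 / 225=5980.07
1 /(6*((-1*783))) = -1 /4698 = -0.00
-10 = -10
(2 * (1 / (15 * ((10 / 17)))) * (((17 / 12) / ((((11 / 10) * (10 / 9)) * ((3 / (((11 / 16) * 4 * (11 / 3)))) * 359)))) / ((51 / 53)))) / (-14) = -9911 / 54280800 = -0.00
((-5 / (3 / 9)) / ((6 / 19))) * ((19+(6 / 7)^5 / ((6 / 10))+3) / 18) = -18178915 / 302526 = -60.09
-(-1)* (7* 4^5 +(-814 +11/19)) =120737/19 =6354.58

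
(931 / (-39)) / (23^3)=-931 / 474513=-0.00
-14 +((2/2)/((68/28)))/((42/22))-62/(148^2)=-7700837/558552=-13.79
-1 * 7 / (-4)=7 / 4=1.75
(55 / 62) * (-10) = -8.87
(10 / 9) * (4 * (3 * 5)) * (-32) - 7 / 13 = -83221 / 39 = -2133.87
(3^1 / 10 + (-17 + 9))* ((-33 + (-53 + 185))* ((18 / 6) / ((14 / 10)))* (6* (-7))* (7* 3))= 1440747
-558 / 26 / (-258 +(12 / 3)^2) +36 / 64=16389 / 25168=0.65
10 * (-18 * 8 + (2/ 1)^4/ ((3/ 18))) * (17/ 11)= -8160/ 11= -741.82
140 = 140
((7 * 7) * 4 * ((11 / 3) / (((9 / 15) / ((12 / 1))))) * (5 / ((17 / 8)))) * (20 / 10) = 3449600 / 51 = 67639.22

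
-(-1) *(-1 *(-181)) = 181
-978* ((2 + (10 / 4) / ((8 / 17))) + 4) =-88509 / 8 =-11063.62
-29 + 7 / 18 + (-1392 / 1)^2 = 34877437 / 18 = 1937635.39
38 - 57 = -19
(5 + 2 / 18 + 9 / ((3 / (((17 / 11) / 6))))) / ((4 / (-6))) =-1165 / 132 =-8.83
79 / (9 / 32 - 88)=-2528 / 2807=-0.90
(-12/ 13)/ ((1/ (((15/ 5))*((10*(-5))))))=1800/ 13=138.46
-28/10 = -14/5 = -2.80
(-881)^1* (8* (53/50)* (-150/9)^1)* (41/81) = 15315304/243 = 63025.94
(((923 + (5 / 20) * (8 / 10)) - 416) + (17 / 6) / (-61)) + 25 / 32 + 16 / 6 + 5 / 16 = 14959561 / 29280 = 510.91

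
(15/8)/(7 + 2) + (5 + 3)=197/24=8.21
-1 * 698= -698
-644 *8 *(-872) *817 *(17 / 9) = 62396943616 / 9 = 6932993735.11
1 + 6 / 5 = 11 / 5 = 2.20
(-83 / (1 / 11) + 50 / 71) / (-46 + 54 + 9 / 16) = -1036368 / 9727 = -106.55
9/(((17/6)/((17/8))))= 27/4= 6.75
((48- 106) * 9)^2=272484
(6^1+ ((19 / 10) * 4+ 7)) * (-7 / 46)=-721 / 230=-3.13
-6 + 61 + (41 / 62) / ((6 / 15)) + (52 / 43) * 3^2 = 360107 / 5332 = 67.54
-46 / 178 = -23 / 89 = -0.26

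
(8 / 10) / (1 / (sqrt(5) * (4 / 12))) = 4 * sqrt(5) / 15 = 0.60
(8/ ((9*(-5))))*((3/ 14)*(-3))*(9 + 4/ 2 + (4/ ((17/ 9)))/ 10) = 3812/ 2975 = 1.28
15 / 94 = 0.16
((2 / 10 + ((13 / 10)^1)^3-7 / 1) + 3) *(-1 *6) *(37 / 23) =177933 / 11500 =15.47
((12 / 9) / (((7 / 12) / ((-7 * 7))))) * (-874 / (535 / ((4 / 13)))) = 391552 / 6955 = 56.30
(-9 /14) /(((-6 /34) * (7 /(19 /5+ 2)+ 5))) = 493 /840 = 0.59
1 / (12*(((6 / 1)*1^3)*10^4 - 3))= 0.00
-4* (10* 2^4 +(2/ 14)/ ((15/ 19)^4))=-227321284/ 354375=-641.47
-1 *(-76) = 76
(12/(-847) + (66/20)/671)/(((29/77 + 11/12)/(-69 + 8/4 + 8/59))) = 383454/801845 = 0.48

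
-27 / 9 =-3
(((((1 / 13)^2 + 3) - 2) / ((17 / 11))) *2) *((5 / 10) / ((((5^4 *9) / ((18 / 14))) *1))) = 22 / 147875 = 0.00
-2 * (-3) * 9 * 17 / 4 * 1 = 459 / 2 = 229.50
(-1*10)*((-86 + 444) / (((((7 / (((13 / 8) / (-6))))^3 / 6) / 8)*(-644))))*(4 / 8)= -1966315 / 254467584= -0.01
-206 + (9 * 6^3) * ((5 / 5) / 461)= -93022 / 461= -201.78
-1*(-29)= 29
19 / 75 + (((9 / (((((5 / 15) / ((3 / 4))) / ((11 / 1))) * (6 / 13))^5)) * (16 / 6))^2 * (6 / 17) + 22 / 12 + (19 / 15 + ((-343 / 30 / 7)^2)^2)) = 288603585453664306532252749630771 / 7219445760000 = 39975864498172267801.93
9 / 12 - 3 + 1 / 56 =-125 / 56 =-2.23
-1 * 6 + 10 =4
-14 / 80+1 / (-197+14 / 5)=-6997 / 38840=-0.18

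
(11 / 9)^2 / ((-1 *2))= -121 / 162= -0.75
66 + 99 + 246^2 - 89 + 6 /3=60594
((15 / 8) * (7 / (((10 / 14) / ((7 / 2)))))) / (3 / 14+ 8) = 7203 / 920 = 7.83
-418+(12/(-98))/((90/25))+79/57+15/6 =-2313431/5586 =-414.15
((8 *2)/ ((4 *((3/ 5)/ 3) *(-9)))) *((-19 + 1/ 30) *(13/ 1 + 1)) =15932/ 27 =590.07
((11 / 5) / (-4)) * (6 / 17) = -33 / 170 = -0.19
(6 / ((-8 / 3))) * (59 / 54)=-59 / 24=-2.46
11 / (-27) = -11 / 27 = -0.41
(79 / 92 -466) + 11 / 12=-64063 / 138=-464.22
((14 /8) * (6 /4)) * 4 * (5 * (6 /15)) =21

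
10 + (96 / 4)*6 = 154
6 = 6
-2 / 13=-0.15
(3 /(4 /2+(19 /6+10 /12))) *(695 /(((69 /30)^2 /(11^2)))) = 4204750 /529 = 7948.49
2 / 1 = 2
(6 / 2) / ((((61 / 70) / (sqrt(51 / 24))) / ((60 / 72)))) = 175 * sqrt(34) / 244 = 4.18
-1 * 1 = -1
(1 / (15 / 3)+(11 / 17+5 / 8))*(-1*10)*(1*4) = -58.88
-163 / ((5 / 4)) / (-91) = 652 / 455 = 1.43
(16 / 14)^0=1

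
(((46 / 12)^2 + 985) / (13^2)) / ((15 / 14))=251923 / 45630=5.52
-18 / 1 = -18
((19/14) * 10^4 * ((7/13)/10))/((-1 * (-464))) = 2375/1508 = 1.57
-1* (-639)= 639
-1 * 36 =-36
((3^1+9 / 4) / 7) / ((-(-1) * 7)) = 3 / 28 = 0.11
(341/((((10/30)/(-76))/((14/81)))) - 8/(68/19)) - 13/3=-6171023/459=-13444.49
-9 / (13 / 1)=-9 / 13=-0.69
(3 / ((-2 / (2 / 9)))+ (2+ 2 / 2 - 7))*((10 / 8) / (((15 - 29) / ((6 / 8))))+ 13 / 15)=-34931 / 10080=-3.47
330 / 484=15 / 22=0.68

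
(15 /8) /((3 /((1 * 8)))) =5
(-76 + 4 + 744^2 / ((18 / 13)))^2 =159763287616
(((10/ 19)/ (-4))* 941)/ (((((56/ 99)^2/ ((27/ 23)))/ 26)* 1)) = -16185910455/ 1370432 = -11810.81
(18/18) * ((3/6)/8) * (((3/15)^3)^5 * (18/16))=9/3906250000000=0.00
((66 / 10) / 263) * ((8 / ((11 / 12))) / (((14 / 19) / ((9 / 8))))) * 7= 3078 / 1315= 2.34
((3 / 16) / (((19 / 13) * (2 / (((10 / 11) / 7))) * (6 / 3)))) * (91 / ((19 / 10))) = 12675 / 63536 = 0.20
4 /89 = 0.04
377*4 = 1508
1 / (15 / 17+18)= 17 / 321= 0.05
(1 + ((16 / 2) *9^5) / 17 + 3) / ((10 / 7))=19454.24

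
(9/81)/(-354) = -1/3186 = -0.00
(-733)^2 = 537289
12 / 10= 6 / 5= 1.20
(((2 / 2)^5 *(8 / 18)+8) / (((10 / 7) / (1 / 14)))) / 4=19 / 180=0.11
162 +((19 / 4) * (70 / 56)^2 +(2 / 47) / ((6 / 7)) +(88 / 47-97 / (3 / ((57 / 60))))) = 2115033 / 15040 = 140.63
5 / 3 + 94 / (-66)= 0.24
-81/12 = -27/4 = -6.75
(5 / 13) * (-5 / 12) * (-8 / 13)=50 / 507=0.10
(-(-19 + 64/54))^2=231361/729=317.37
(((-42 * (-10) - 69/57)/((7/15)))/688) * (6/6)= 119355/91504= 1.30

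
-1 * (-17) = 17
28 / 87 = 0.32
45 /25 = 9 /5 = 1.80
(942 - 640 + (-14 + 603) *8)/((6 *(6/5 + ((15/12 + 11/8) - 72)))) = -100280/8181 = -12.26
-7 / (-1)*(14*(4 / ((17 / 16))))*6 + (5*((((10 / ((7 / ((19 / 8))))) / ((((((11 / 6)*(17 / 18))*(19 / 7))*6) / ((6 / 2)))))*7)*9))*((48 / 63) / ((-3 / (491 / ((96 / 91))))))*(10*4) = -100118298 / 187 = -535391.97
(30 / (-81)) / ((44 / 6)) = -5 / 99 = -0.05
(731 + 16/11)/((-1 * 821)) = -8057/9031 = -0.89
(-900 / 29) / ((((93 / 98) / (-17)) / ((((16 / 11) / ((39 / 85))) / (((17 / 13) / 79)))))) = 1052912000 / 9889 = 106473.05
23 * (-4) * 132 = -12144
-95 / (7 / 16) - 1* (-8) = -1464 / 7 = -209.14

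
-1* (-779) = 779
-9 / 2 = -4.50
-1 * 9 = -9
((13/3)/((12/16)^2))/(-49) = -208/1323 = -0.16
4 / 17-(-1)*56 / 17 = 60 / 17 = 3.53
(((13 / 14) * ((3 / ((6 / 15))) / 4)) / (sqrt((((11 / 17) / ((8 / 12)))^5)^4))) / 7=0.34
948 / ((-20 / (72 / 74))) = -8532 / 185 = -46.12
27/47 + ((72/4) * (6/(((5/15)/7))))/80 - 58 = -27331/940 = -29.08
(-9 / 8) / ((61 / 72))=-81 / 61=-1.33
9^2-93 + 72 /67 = -10.93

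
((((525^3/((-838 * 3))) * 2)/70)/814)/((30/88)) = -91875/15503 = -5.93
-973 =-973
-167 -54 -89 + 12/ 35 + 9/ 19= -205607/ 665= -309.18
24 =24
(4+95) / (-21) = -33 / 7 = -4.71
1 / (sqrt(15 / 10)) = sqrt(6) / 3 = 0.82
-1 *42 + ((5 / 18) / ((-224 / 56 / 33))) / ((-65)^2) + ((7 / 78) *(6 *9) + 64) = 544429 / 20280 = 26.85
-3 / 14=-0.21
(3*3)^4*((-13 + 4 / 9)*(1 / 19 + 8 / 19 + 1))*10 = -23065560 / 19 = -1213976.84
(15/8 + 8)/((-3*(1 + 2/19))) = -1501/504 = -2.98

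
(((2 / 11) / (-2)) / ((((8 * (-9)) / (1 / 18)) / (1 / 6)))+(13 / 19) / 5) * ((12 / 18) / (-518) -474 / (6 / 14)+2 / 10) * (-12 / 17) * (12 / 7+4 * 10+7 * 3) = 1048653546953483 / 156530612700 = 6699.35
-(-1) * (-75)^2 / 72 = 625 / 8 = 78.12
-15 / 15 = -1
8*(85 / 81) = 680 / 81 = 8.40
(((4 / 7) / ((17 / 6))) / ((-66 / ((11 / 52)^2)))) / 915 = -11 / 73606260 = -0.00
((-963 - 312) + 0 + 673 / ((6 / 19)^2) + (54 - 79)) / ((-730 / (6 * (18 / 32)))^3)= -428986611 / 796706816000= -0.00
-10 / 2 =-5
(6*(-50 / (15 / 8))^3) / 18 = -512000 / 81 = -6320.99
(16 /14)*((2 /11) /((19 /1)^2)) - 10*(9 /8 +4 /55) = -1331665 /111188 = -11.98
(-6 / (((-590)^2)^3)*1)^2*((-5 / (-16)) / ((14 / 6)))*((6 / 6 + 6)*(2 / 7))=27 / 4981752771070691607266800000000000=0.00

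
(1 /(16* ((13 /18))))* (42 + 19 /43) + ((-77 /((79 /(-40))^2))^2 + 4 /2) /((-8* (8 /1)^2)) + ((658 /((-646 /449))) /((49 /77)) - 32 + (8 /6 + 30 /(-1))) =-4193629408132560391 /5401121107289856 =-776.44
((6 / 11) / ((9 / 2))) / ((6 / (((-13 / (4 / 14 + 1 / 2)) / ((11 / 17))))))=-6188 / 11979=-0.52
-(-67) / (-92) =-67 / 92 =-0.73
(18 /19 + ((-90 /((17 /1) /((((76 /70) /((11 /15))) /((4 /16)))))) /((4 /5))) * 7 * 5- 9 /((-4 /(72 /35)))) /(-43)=169879104 /5347265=31.77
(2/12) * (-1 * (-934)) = 467/3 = 155.67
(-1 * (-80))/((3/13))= 1040/3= 346.67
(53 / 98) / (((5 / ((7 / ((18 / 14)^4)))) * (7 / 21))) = 18179 / 21870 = 0.83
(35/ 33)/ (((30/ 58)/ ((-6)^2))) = 73.82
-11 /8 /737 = -1 /536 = -0.00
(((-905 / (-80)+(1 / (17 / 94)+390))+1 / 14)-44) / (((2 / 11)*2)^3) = 919703697 / 121856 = 7547.46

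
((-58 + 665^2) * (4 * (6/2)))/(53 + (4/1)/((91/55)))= 160948788/1681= 95745.86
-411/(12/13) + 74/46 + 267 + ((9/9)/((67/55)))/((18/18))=-1083757/6164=-175.82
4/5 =0.80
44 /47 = 0.94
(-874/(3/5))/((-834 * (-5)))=-437/1251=-0.35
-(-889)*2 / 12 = 889 / 6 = 148.17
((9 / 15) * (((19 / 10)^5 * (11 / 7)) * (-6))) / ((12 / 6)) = -245133801 / 3500000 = -70.04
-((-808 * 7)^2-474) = -31989862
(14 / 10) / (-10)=-7 / 50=-0.14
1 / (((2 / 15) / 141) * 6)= 705 / 4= 176.25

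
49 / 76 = 0.64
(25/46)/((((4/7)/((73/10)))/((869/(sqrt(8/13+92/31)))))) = 2220295 * sqrt(403)/13984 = 3187.36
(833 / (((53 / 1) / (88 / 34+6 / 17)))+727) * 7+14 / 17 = 4877481 / 901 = 5413.41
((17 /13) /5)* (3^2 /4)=153 /260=0.59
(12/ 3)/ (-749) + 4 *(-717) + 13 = -2138399/ 749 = -2855.01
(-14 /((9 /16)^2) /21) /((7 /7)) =-512 /243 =-2.11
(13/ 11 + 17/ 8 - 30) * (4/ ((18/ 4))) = -261/ 11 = -23.73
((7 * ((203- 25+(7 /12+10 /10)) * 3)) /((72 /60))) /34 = 75425 /816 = 92.43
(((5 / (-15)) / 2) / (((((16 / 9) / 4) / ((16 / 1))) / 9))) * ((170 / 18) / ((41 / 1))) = -510 / 41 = -12.44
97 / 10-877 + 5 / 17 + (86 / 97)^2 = -1385544599 / 1599530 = -866.22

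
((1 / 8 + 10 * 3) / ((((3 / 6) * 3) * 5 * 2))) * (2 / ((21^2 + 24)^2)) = 241 / 12973500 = 0.00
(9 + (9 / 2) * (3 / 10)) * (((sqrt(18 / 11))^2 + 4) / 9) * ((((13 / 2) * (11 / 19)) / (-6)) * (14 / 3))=-64883 / 3420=-18.97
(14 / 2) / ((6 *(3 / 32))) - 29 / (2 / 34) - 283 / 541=-2342372 / 4869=-481.08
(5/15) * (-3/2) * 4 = -2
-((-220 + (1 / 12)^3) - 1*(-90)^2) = 14376959 / 1728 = 8320.00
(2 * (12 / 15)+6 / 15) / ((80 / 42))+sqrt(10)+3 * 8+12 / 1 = sqrt(10)+741 / 20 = 40.21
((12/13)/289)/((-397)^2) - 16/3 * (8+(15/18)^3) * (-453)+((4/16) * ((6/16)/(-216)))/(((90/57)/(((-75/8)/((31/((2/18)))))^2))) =93911851511073421805389/4531080779753029632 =20726.15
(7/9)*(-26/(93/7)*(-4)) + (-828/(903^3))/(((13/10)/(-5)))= 6.09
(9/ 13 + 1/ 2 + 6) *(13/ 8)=187/ 16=11.69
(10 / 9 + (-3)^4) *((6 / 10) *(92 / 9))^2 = 6254896 / 2025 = 3088.84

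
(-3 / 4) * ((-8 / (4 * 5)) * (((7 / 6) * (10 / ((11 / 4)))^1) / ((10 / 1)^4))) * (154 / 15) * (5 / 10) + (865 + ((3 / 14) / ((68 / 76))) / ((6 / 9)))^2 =1590662550647153 / 2124150000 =748846.62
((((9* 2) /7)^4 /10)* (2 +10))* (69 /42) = 7243344 /84035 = 86.19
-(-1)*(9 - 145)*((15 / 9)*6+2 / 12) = -4148 / 3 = -1382.67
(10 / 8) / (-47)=-5 / 188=-0.03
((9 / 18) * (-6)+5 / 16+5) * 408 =1887 / 2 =943.50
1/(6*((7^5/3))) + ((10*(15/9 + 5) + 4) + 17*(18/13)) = 123497875/1310946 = 94.21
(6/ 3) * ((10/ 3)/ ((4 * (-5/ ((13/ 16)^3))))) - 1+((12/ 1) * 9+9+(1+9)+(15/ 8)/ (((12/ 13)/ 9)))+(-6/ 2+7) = 1819883/ 12288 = 148.10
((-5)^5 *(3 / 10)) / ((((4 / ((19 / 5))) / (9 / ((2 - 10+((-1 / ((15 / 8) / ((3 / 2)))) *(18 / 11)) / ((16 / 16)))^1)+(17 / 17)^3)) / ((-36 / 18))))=59.14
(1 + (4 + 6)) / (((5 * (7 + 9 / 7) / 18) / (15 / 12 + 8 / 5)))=39501 / 2900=13.62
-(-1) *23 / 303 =23 / 303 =0.08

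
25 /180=0.14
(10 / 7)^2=100 / 49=2.04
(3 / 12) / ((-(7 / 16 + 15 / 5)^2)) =-64 / 3025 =-0.02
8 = 8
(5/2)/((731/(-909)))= -4545/1462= -3.11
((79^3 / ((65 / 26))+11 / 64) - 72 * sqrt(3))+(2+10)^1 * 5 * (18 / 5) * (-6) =62694327 / 320 - 72 * sqrt(3) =195795.06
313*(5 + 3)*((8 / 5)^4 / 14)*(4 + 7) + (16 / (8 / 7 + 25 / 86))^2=42418395184128 / 3258364375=13018.31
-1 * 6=-6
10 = 10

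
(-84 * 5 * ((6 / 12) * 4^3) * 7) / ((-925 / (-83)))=-1561728 / 185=-8441.77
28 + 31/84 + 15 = 43.37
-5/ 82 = -0.06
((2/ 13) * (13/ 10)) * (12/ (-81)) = -4/ 135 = -0.03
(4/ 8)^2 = 1/ 4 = 0.25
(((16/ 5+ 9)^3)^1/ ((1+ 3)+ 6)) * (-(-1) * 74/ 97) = 8398297/ 60625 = 138.53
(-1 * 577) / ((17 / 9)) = -5193 / 17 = -305.47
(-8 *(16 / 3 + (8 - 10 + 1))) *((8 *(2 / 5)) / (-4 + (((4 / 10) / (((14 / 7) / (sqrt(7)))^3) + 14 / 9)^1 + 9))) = -23562240 / 1364617 + 1257984 *sqrt(7) / 1364617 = -14.83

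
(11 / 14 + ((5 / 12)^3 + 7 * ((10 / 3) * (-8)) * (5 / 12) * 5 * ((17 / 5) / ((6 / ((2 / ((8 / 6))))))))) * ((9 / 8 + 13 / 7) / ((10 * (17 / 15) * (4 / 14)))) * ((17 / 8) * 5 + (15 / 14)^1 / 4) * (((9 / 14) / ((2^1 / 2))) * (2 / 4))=-203129849635 / 191070208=-1063.12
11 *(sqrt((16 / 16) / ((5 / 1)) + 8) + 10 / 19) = 110 / 19 + 11 *sqrt(205) / 5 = 37.29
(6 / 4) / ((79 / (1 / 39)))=1 / 2054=0.00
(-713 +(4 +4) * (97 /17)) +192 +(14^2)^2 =644991 /17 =37940.65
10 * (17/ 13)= 170/ 13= 13.08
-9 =-9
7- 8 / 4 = 5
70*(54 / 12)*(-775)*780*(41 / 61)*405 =-3161882587500 / 61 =-51834140778.69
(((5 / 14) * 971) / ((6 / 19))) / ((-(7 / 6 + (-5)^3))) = 92245 / 10402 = 8.87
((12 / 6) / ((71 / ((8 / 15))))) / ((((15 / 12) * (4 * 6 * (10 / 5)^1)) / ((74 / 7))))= 296 / 111825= 0.00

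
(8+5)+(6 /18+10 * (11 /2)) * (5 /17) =1493 /51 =29.27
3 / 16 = 0.19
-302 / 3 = -100.67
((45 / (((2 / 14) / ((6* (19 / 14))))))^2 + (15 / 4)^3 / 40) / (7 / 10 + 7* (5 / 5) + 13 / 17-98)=-286327929375 / 3896576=-73481.93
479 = 479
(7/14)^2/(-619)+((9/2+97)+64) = 409777/2476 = 165.50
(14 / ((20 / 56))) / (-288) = -49 / 360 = -0.14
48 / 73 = 0.66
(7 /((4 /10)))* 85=2975 /2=1487.50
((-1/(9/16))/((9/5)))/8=-10/81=-0.12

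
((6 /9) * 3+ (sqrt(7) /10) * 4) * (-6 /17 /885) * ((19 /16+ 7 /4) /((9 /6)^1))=-47 /30090- 47 * sqrt(7) /150450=-0.00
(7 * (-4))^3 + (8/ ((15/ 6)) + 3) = -109729/ 5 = -21945.80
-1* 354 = -354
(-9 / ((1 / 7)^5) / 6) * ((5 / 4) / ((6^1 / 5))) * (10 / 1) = -2100875 / 8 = -262609.38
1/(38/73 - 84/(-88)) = 1606/2369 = 0.68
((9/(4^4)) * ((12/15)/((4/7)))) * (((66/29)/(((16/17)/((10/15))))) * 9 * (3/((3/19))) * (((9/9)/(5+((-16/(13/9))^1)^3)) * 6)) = -13277905641/220863925760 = -0.06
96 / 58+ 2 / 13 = 682 / 377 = 1.81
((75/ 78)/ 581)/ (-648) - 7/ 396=-1903631/ 107675568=-0.02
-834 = -834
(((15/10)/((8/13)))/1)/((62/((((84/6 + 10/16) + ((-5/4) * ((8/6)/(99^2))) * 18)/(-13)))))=-0.04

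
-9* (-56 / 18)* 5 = 140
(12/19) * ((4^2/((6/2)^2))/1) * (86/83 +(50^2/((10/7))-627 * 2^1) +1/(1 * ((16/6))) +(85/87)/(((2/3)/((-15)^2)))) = 127421192/137199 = 928.73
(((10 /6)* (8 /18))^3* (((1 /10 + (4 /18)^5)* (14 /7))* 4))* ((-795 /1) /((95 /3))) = -20137964800 /2453663097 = -8.21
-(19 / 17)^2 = -361 / 289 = -1.25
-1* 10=-10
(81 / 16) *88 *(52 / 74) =11583 / 37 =313.05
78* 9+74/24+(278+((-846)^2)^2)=6146992723669/12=512249393639.08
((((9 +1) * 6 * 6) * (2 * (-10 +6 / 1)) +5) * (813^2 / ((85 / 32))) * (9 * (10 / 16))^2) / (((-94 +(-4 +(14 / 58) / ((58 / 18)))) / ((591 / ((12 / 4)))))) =25501526695902375 / 560014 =45537302095.84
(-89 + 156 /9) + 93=64 /3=21.33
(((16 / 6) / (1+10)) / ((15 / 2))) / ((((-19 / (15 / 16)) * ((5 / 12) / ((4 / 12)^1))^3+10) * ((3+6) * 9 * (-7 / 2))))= 0.00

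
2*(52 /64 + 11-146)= -2147 /8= -268.38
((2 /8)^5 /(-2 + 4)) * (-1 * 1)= -1 /2048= -0.00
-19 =-19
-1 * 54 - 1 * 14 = -68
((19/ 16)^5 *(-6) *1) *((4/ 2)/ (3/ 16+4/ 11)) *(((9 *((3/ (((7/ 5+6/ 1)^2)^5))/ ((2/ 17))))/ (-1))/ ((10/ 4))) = 73252874126953125/ 7642033096696321687552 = 0.00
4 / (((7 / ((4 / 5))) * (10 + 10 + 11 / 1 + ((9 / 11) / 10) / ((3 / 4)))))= 176 / 11977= 0.01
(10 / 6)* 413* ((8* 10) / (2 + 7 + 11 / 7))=578200 / 111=5209.01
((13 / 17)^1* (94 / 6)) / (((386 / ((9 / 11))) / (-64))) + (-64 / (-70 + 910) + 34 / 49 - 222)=-5915695316 / 26526885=-223.01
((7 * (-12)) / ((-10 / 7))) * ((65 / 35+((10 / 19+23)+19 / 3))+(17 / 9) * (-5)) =74648 / 57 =1309.61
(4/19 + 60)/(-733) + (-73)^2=74215839/13927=5328.92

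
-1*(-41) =41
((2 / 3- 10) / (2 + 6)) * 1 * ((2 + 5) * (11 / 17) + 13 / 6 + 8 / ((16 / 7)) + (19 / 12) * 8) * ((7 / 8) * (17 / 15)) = -26.45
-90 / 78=-15 / 13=-1.15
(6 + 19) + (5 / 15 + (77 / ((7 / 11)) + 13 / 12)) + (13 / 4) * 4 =1925 / 12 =160.42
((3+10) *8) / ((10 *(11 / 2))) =104 / 55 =1.89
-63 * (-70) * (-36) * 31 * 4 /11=-19686240 /11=-1789658.18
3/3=1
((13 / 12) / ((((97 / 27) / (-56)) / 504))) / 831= -275184 / 26869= -10.24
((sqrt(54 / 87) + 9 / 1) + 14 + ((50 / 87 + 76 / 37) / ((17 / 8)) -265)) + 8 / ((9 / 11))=-37920602 / 164169 + 3 * sqrt(58) / 29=-230.20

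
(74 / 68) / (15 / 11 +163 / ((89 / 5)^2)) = 3223847 / 5563760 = 0.58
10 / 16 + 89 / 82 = 561 / 328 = 1.71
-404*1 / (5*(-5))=404 / 25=16.16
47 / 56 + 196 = 11023 / 56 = 196.84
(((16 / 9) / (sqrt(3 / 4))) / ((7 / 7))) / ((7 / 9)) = 32* sqrt(3) / 21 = 2.64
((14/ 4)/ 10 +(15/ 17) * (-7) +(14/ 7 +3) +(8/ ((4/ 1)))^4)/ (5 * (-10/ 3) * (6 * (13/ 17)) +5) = -0.21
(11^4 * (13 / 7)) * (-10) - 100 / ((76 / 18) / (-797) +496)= -677161539520 / 2490439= -271904.49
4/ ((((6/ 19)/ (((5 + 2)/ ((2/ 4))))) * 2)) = 88.67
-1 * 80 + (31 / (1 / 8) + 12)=180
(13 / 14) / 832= 1 / 896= 0.00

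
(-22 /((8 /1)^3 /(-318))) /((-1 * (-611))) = 1749 /78208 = 0.02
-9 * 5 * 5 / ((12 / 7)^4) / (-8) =3.26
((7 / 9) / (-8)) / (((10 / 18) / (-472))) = 413 / 5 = 82.60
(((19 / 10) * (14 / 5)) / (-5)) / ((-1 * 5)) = 133 / 625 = 0.21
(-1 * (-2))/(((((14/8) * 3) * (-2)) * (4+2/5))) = -10/231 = -0.04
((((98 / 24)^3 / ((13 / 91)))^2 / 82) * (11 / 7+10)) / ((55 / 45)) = 96889010407 / 3694592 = 26224.55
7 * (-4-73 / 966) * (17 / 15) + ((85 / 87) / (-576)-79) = -641607631 / 5762880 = -111.33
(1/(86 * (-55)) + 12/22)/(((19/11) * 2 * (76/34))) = 43843/620920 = 0.07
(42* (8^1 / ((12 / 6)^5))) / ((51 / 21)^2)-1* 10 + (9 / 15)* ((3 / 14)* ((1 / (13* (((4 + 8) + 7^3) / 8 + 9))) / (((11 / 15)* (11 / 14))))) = -8.22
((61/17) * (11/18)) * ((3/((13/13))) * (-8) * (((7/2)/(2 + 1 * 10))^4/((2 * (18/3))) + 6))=-16030373183/50761728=-315.80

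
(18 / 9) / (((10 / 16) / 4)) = 64 / 5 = 12.80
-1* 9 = -9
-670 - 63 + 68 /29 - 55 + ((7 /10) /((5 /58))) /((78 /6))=-7398913 /9425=-785.03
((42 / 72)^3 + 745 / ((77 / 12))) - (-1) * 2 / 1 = 15740843 / 133056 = 118.30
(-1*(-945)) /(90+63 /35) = 175 /17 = 10.29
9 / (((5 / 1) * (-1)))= -9 / 5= -1.80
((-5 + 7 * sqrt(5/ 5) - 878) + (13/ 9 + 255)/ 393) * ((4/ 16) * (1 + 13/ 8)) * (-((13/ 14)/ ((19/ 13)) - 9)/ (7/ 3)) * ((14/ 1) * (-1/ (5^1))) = 172220785/ 29868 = 5766.06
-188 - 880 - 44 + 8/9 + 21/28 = -39973/36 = -1110.36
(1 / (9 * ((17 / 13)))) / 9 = 13 / 1377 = 0.01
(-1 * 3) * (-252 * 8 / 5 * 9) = 54432 / 5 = 10886.40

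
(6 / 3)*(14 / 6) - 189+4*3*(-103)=-4261 / 3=-1420.33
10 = 10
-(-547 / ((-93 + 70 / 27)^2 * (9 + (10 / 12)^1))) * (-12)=-28710936 / 351550379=-0.08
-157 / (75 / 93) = -4867 / 25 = -194.68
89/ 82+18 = 1565/ 82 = 19.09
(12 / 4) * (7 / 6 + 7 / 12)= 21 / 4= 5.25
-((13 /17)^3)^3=-10604499373 /118587876497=-0.09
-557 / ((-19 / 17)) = 9469 / 19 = 498.37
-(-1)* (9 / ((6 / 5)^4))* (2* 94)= 29375 / 36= 815.97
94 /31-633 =-19529 /31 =-629.97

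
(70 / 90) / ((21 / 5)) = 5 / 27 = 0.19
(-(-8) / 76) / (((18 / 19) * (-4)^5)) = -0.00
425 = 425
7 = 7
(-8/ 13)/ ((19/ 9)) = -72/ 247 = -0.29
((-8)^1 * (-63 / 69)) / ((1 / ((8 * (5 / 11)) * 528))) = 322560 / 23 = 14024.35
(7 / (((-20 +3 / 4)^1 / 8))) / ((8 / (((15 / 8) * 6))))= -4.09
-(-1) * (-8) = -8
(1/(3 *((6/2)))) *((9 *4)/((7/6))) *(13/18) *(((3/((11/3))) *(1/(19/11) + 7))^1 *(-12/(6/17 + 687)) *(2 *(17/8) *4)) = -25968384/5698385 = -4.56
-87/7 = -12.43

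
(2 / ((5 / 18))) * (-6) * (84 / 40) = -2268 / 25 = -90.72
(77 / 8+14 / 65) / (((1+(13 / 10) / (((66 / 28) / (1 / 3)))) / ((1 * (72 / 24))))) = 1519749 / 60944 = 24.94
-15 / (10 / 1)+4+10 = 25 / 2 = 12.50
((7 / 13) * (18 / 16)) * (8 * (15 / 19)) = 945 / 247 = 3.83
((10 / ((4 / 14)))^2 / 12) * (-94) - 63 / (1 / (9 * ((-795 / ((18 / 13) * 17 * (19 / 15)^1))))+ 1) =-8946970375 / 926274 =-9659.10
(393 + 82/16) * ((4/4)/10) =637/16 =39.81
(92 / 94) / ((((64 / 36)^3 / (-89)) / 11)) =-16414893 / 96256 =-170.53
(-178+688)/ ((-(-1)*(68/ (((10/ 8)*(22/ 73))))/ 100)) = 20625/ 73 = 282.53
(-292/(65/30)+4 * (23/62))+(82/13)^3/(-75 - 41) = -267525416/1975103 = -135.45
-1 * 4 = -4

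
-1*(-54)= 54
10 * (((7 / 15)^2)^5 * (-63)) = -3954653486 / 12814453125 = -0.31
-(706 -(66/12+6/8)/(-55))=-31069/44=-706.11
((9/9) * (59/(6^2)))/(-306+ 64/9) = -59/10760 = -0.01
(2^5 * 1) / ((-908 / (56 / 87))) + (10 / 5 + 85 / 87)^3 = 3940502321 / 149480181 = 26.36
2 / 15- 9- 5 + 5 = -133 / 15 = -8.87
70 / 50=7 / 5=1.40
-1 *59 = -59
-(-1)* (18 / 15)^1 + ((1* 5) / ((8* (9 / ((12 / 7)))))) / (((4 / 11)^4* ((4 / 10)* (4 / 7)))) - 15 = 982253 / 61440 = 15.99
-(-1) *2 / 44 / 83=1 / 1826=0.00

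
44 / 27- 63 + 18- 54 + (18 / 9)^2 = -2521 / 27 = -93.37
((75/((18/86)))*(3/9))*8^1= 8600/9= 955.56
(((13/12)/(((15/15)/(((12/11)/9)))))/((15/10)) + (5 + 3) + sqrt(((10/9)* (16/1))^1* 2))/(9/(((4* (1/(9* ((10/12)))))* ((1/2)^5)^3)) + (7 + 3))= 4* sqrt(5)/829455 + 1201/82116045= 0.00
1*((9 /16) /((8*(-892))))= -9 /114176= -0.00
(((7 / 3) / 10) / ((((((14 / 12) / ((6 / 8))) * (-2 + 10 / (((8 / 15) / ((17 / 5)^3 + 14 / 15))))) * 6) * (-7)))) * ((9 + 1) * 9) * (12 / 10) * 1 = -54 / 105343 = -0.00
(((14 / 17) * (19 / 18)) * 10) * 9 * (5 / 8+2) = 13965 / 68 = 205.37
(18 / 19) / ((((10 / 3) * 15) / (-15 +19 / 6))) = -213 / 950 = -0.22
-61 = -61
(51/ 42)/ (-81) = -17/ 1134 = -0.01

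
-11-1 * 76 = -87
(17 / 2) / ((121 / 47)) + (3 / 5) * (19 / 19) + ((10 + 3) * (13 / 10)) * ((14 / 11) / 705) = 3354331 / 853050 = 3.93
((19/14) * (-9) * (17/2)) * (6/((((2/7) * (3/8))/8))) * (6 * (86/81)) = -888896/3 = -296298.67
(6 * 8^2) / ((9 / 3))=128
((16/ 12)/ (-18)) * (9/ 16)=-0.04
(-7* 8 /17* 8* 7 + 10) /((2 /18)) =-26694 /17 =-1570.24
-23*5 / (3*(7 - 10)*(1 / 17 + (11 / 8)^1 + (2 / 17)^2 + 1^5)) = 265880 / 50931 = 5.22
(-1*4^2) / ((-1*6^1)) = 8 / 3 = 2.67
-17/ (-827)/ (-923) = -17/ 763321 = -0.00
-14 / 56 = -1 / 4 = -0.25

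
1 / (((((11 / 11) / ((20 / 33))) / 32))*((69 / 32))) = 20480 / 2277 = 8.99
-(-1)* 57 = 57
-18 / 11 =-1.64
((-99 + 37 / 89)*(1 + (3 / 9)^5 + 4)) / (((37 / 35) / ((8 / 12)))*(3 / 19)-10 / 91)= -26352884480 / 7504569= -3511.58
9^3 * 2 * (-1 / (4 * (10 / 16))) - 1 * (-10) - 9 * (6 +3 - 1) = -3226 / 5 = -645.20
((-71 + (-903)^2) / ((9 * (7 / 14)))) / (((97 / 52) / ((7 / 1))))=593566064 / 873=679915.31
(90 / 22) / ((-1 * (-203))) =45 / 2233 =0.02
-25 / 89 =-0.28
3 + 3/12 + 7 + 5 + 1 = 65/4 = 16.25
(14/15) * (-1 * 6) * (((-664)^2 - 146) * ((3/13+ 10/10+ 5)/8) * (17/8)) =-4084989.66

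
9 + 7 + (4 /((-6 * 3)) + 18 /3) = 196 /9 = 21.78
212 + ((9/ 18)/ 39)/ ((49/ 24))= 135048/ 637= 212.01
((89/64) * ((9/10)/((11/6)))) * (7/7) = 2403/3520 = 0.68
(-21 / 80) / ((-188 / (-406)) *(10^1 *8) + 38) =-1421 / 406240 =-0.00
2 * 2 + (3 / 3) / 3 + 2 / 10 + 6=158 / 15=10.53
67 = 67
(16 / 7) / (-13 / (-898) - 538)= -14368 / 3381777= -0.00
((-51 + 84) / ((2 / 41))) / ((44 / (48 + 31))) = 9717 / 8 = 1214.62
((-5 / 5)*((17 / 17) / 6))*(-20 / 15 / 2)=1 / 9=0.11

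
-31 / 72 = -0.43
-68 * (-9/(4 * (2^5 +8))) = 153/40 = 3.82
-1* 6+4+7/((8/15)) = 89/8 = 11.12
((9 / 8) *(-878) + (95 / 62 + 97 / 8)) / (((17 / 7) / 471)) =-796472775 / 4216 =-188916.69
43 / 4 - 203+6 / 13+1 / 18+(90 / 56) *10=-175.66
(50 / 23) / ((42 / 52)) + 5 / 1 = 3715 / 483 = 7.69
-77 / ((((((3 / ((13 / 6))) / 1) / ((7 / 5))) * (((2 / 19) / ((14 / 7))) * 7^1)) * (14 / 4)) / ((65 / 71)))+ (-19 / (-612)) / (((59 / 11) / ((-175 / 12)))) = -1703091049 / 30764016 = -55.36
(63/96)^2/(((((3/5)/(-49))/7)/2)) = -252105/512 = -492.39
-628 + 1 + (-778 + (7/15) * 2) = -1404.07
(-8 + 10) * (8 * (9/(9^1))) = 16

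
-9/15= -3/5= -0.60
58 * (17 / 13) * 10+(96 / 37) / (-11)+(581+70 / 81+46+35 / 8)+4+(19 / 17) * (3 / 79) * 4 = 6421688362391 / 4604566824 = 1394.63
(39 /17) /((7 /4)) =156 /119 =1.31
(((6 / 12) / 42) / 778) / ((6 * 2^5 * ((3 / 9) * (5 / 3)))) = 1 / 6970880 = 0.00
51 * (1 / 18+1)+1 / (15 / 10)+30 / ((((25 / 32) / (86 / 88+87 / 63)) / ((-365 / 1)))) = -32998.38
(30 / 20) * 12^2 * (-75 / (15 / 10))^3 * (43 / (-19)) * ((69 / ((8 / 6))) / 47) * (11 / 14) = 330449625000 / 6251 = 52863481.84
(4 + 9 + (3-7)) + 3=12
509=509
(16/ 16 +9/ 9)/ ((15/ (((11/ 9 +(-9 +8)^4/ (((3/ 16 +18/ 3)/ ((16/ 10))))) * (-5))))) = -1466/ 1485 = -0.99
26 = 26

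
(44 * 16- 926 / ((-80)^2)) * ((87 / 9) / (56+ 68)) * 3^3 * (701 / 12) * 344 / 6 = 1968873631539 / 396800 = 4961879.11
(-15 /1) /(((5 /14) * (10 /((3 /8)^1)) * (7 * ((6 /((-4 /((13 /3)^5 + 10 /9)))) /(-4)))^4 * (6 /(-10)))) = 66119763456 /6537684569682259333571623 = 0.00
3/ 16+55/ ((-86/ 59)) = -25831/ 688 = -37.55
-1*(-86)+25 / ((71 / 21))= 93.39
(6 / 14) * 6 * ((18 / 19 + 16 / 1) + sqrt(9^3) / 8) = 52.26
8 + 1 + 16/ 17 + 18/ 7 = 1489/ 119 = 12.51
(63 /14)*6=27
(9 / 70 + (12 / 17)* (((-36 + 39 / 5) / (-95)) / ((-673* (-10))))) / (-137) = -48922119 / 52116615250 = -0.00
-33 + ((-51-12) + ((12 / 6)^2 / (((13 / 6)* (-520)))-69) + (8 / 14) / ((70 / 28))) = -974644 / 5915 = -164.77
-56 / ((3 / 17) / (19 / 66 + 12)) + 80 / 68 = -6560632 / 1683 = -3898.18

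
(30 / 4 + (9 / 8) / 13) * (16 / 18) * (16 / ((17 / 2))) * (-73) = -614368 / 663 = -926.65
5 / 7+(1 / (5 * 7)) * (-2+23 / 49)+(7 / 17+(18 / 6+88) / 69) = 966080 / 402339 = 2.40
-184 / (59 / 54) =-9936 / 59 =-168.41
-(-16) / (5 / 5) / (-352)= -1 / 22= -0.05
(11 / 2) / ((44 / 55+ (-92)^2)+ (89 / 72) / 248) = 491040 / 755737789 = 0.00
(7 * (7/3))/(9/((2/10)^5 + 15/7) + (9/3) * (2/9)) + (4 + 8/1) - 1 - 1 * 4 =7087941/684389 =10.36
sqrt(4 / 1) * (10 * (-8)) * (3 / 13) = -480 / 13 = -36.92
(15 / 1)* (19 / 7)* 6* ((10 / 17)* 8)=136800 / 119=1149.58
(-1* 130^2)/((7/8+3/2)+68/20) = -676000/231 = -2926.41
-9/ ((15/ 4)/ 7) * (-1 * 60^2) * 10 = 604800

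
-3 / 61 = -0.05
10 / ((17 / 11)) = 110 / 17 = 6.47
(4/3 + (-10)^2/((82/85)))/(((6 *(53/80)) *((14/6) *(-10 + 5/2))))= -206624/136899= -1.51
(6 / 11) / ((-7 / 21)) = -18 / 11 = -1.64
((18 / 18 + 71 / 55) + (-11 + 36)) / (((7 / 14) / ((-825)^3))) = -30648543750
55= 55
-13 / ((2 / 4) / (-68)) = 1768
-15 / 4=-3.75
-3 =-3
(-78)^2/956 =1521/239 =6.36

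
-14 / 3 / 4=-7 / 6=-1.17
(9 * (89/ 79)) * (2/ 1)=20.28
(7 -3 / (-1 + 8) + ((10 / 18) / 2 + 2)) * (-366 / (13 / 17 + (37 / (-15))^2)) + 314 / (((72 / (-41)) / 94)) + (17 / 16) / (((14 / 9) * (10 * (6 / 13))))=-9126699646907 / 528151680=-17280.45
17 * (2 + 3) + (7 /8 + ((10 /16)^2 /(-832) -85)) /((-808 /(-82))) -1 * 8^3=-9369366017 /21512192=-435.54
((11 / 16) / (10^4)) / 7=11 / 1120000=0.00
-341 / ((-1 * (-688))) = -341 / 688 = -0.50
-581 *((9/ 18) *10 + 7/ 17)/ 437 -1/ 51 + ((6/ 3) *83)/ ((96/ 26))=292589/ 7752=37.74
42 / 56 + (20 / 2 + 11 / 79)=3441 / 316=10.89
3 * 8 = 24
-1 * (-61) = 61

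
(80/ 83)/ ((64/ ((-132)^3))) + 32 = -2872304/ 83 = -34606.07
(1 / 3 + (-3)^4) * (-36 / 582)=-488 / 97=-5.03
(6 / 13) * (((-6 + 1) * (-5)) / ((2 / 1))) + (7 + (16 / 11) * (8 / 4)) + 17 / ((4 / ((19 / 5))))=91029 / 2860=31.83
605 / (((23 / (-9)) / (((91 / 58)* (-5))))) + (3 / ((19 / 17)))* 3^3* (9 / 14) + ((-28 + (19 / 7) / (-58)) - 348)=271051331 / 177422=1527.72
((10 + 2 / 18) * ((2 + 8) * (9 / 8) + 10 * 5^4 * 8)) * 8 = 36408190 / 9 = 4045354.44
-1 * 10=-10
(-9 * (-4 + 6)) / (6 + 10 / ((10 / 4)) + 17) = -2 / 3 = -0.67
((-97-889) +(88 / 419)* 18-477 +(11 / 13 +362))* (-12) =71663352 / 5447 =13156.48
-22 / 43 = -0.51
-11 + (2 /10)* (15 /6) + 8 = -5 /2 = -2.50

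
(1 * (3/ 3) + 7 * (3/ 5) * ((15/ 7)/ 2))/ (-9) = -11/ 18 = -0.61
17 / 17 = 1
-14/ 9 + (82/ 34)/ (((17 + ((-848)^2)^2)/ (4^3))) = -41024104643546/ 26372638704483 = -1.56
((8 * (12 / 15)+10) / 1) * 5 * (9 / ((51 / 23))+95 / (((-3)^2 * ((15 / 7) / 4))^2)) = 667.93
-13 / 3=-4.33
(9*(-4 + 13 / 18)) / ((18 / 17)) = -1003 / 36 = -27.86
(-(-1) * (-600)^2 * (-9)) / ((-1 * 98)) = 1620000 / 49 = 33061.22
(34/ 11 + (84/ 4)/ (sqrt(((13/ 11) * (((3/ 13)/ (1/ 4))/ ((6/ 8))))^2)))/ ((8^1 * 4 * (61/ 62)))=95635/ 171776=0.56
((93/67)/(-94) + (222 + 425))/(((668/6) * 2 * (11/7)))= 85568973/46277704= 1.85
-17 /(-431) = 17 /431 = 0.04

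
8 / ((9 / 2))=16 / 9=1.78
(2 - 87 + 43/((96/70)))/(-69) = 2575/3312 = 0.78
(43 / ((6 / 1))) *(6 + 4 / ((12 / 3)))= 301 / 6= 50.17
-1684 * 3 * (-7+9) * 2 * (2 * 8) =-323328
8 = 8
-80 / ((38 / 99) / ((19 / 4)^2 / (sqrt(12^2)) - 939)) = 29687955 / 152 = 195315.49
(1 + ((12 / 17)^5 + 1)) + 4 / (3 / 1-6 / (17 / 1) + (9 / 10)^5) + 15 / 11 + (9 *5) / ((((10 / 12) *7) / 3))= 16798603429774433 / 601728497514837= 27.92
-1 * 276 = -276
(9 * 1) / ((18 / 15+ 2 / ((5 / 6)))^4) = 625 / 11664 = 0.05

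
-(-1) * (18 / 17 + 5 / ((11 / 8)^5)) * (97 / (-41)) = -551367206 / 112252547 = -4.91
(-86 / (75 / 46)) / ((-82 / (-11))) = -21758 / 3075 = -7.08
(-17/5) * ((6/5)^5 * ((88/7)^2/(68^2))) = -0.29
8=8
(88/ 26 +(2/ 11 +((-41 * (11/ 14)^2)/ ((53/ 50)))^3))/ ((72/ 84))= -272740710710628535/ 17174934272496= -15880.16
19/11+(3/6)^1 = 49/22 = 2.23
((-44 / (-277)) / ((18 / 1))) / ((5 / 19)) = 418 / 12465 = 0.03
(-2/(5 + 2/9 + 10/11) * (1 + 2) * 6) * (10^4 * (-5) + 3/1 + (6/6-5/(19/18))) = 293579.29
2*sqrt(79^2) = 158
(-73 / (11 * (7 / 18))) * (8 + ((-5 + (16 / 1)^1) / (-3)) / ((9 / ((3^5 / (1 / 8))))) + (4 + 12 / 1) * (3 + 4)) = 126144 / 11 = 11467.64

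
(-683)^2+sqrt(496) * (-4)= 466489-16 * sqrt(31)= 466399.92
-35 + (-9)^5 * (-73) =4310542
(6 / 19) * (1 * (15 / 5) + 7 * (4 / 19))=510 / 361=1.41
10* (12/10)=12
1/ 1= 1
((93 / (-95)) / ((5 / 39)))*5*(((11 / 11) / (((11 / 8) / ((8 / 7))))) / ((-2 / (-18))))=-2089152 / 7315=-285.60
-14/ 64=-7/ 32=-0.22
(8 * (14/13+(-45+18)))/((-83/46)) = 124016/1079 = 114.94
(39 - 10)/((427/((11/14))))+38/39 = 239605/233142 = 1.03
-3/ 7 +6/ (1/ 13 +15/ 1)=-0.03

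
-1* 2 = -2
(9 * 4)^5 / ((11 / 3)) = 181398528 / 11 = 16490775.27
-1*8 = -8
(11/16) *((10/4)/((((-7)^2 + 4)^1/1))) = 55/1696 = 0.03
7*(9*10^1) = 630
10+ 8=18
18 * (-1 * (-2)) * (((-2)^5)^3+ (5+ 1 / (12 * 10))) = -11794677 / 10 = -1179467.70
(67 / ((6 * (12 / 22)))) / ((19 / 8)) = 1474 / 171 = 8.62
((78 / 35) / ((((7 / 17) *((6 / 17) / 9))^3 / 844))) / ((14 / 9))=48266617438143 / 168070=287181635.26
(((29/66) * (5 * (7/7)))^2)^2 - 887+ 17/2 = -16227254951/18974736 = -855.20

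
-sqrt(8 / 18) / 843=-2 / 2529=-0.00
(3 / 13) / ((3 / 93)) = 93 / 13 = 7.15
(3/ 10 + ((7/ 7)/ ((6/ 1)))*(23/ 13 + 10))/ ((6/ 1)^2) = 49/ 780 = 0.06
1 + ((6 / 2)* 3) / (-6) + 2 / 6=-1 / 6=-0.17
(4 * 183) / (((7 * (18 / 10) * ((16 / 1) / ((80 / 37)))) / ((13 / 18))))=39650 / 6993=5.67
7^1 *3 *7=147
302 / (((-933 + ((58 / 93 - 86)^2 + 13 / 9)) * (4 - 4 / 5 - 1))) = 6529995 / 302426168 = 0.02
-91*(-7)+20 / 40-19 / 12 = 7631 / 12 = 635.92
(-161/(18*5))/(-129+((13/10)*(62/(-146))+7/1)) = 11753/805167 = 0.01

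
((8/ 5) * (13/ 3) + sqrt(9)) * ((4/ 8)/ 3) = 149/ 90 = 1.66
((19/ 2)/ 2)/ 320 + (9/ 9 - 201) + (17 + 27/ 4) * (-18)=-803181/ 1280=-627.49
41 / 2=20.50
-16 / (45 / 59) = -944 / 45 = -20.98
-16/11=-1.45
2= 2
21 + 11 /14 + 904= 12961 /14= 925.79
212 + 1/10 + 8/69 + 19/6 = 24769/115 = 215.38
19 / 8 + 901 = 7227 / 8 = 903.38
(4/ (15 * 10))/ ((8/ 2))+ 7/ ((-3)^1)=-349/ 150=-2.33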